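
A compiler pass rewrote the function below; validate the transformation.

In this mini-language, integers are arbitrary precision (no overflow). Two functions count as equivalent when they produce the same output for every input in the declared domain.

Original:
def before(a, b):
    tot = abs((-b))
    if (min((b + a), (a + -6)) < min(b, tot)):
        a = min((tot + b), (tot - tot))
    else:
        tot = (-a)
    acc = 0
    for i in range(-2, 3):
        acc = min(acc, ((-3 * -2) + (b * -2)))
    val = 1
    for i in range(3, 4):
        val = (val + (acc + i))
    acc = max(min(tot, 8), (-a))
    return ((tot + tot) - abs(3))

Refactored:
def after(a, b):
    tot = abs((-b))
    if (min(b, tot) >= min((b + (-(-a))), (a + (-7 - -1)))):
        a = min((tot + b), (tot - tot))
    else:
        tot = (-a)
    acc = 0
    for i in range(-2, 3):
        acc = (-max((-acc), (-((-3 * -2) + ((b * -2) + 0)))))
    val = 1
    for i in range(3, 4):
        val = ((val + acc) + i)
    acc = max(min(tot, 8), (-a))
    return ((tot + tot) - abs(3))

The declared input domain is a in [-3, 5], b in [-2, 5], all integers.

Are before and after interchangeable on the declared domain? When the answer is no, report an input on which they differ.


Try a=4, b=-2.
before: tot becomes 2; next (min((b + a), (a + -6)) < min(b, tot)) evaluates to false; next tot becomes -4; next acc becomes 0; next at i=-2:; next acc becomes 0; next at i=-1:; next acc becomes 0; next at i=0:; next acc becomes 0; next at i=1:; next acc becomes 0; next at i=2:; next acc becomes 0; next val becomes 1; next at i=3:; next val becomes 4; next acc becomes -4; next final value -11
after: tot becomes 2; next (min(b, tot) >= min((b + (-(-a))), (a + (-7 - -1)))) evaluates to true; next a becomes 0; next acc becomes 0; next at i=-2:; next acc becomes 0; next at i=-1:; next acc becomes 0; next at i=0:; next acc becomes 0; next at i=1:; next acc becomes 0; next at i=2:; next acc becomes 0; next val becomes 1; next at i=3:; next val becomes 4; next acc becomes 2; next final value 1
-11 against 1: the behavior changed.
verdict: not equivalent; witness: a=4, b=-2


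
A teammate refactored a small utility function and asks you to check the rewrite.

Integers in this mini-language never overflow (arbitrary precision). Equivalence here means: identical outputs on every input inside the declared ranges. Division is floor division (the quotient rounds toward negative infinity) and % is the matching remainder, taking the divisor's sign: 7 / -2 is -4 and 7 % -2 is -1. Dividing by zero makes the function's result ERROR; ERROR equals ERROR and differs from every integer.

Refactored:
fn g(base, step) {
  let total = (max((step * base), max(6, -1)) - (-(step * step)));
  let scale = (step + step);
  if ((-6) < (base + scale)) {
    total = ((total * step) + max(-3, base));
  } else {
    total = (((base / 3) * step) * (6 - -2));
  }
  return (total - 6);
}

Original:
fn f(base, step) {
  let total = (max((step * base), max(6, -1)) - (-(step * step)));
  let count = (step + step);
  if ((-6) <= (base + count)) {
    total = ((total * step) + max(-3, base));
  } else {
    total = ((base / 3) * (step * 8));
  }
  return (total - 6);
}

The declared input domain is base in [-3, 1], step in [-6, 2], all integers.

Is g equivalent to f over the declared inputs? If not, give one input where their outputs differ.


The rewrite breaks on base=-2, step=-2, where the results are -28 and 10.
f: total = 10; count = -4; ((-6) <= (base + count)) -> true; total = -22; return -28
g: total = 10; scale = -4; ((-6) < (base + scale)) -> false; total = 16; return 10
verdict: not equivalent; witness: base=-2, step=-2


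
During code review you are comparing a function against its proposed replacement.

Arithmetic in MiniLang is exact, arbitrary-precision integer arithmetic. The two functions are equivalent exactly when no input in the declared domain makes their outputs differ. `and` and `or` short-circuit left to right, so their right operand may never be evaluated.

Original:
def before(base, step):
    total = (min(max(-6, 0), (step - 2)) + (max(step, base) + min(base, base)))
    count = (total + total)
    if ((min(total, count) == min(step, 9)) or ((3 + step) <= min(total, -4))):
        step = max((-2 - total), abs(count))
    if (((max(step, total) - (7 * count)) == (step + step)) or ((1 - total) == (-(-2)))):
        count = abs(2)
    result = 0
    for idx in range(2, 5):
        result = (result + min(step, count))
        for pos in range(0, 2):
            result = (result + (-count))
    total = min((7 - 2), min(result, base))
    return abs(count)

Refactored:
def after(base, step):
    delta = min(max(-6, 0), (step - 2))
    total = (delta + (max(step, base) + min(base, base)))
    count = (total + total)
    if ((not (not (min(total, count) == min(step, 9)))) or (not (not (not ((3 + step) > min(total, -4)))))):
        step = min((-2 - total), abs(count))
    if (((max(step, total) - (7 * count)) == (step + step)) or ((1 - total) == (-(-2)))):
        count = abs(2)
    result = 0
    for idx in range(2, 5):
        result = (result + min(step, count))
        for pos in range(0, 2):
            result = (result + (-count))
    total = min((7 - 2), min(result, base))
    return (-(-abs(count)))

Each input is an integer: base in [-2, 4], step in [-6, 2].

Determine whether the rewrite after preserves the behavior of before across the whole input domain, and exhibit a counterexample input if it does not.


Try base=1, step=0.
before: total := 0 | count := 0 | ((min(total, count) == min(step, 9)) or ((3 + step) <= min(total, -4))): true | step := 0 | (((max(step, total) - (7 * count)) == (step + step)) or ((1 - total) == (-(-2)))): true | count := 2 | result := 0 | iter idx=2: | result := 0 | iter pos=0: | result := -2 | iter pos=1: | result := -4 | iter idx=3: | result := -4 | iter pos=0: | result := -6 | iter pos=1: | result := -8 | iter idx=4: | result := -8 | iter pos=0: | result := -10 | iter pos=1: | result := -12 | total := -12 | result 2
after: delta := -2 | total := 0 | count := 0 | ((not (not (min(total, count) == min(step, 9)))) or (not (not (not ((3 + step) > min(total, -4)))))): true | step := -2 | (((max(step, total) - (7 * count)) == (step + step)) or ((1 - total) == (-(-2)))): false | result := 0 | iter idx=2: | result := -2 | iter pos=0: | result := -2 | iter pos=1: | result := -2 | iter idx=3: | result := -4 | iter pos=0: | result := -4 | iter pos=1: | result := -4 | iter idx=4: | result := -6 | iter pos=0: | result := -6 | iter pos=1: | result := -6 | total := -6 | result 0
2 != 0, so the rewrite changes behavior.
verdict: not equivalent; witness: base=1, step=0


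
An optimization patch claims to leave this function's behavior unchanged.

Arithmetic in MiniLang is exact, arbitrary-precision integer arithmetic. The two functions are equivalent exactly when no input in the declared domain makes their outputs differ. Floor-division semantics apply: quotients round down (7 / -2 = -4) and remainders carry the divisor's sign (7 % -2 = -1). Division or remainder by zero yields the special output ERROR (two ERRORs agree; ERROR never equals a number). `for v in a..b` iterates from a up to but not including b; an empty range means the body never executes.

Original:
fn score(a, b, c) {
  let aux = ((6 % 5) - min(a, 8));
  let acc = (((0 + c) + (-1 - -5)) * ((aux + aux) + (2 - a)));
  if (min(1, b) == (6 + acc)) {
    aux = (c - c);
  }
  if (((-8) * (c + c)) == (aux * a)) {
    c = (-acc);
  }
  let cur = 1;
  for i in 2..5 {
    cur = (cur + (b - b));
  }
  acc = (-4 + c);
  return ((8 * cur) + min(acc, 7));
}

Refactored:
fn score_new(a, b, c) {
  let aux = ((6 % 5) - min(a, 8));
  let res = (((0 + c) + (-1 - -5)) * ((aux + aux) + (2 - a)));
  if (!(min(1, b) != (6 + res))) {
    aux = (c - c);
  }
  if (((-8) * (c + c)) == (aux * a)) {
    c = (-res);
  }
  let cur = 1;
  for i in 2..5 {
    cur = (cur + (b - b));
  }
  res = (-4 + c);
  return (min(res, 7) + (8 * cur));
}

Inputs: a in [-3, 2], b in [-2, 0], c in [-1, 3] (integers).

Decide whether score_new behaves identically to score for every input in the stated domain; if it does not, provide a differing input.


The two versions differ — the changes include comparison usage differs, plus local variable names differ, plus boolean connective usage differs.
One worked example (a=-3, b=-2, c=1) — score: aux = 4; acc = 65; (min(1, b) == (6 + acc)) -> false; (((-8) * (c + c)) == (aux * a)) -> false; cur = 1; [i=2]; cur = 1; [i=3]; cur = 1; [i=4]; cur = 1; acc = -3; return 5; score_new: aux = 4; res = 65; (!(min(1, b) != (6 + res))) -> false; (((-8) * (c + c)) == (aux * a)) -> false; cur = 1; [i=2]; cur = 1; [i=3]; cur = 1; [i=4]; cur = 1; res = -3; return 5; agreement on 5.
Across all 90 domain points the two functions coincide.
verdict: equivalent


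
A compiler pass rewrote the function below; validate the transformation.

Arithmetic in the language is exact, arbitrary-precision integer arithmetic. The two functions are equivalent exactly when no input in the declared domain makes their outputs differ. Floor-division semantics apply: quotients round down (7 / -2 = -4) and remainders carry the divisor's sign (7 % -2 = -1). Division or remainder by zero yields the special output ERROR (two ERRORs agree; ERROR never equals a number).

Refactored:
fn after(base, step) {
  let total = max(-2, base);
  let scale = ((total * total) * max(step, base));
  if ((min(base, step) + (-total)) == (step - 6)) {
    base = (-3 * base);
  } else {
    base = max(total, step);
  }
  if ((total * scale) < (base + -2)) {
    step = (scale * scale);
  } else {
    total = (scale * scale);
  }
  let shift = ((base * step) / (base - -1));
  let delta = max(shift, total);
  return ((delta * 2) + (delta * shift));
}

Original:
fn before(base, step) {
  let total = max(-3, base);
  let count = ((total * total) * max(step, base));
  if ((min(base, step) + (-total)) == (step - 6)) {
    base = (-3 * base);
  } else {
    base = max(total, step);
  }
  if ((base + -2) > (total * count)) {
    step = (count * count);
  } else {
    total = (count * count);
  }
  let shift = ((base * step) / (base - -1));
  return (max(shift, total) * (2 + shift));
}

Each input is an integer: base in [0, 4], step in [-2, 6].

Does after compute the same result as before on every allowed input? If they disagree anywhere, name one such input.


The one real change (`-3` became `-2`) has no effect anywhere in the declared ranges.
One worked example (base=2, step=2) — before: total := 2 | count := 8 | ((min(base, step) + (-total)) == (step - 6)): false | base := 2 | ((base + -2) > (total * count)): false | total := 64 | shift := 1 | result 192; after: total := 2 | scale := 8 | ((min(base, step) + (-total)) == (step - 6)): false | base := 2 | ((total * scale) < (base + -2)): false | total := 64 | shift := 1 | delta := 64 | result 192; agreement on 192.
Every one of the 45 inputs gives matching results.
verdict: equivalent


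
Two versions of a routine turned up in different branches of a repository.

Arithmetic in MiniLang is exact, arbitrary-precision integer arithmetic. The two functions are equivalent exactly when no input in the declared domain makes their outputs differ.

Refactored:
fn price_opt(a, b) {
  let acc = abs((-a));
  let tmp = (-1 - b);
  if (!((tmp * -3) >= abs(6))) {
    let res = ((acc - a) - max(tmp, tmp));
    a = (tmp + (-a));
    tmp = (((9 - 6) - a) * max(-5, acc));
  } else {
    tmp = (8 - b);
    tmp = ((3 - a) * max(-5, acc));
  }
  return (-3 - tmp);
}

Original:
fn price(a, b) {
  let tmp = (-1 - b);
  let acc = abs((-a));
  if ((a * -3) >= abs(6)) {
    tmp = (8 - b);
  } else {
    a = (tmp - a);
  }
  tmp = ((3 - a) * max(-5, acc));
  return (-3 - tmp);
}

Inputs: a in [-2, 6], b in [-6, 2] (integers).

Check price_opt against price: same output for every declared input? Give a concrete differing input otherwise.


These are not equivalent — on a=-2, b=-6 the outputs split (-13 vs 5).
price: tmp := 5 | acc := 2 | ((a * -3) >= abs(6)): true | tmp := 14 | tmp := 10 | result -13
price_opt: acc := 2 | tmp := 5 | (!((tmp * -3) >= abs(6))): true | res := -1 | a := 7 | tmp := -8 | result 5
verdict: not equivalent; witness: a=-2, b=-6


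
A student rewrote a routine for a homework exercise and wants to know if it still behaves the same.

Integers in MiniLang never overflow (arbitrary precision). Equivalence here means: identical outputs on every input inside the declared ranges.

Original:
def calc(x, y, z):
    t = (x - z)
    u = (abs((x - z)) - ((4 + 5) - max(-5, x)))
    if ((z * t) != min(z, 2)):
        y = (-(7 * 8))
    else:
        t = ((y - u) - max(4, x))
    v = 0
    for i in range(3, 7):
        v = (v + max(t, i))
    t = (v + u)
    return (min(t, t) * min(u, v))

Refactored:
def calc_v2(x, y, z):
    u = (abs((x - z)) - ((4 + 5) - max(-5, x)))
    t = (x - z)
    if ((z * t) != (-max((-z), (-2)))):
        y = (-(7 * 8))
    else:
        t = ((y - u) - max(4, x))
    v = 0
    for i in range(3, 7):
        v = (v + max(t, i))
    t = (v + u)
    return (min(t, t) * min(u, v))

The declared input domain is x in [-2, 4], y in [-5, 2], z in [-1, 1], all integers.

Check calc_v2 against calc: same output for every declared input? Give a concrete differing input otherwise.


The two versions differ — the changes include min/max/abs usage differs.
Tracing x=2, y=0, z=1: calc: t=1, then u=-6, then ((z * t) != min(z, 2)) is false, then t=2, then v=0, then (i=3), then v=3, then (i=4), then v=7, then (i=5), then v=12, then (i=6), then v=18, then t=12, then returns -72 | calc_v2: u=-6, then t=1, then ((z * t) != (-max((-z), (-2)))) is false, then t=2, then v=0, then (i=3), then v=3, then (i=4), then v=7, then (i=5), then v=12, then (i=6), then v=18, then t=12, then returns -72 — matching result -72.
Checked all 168 inputs in the declared domain: the outputs agree on every one.
verdict: equivalent


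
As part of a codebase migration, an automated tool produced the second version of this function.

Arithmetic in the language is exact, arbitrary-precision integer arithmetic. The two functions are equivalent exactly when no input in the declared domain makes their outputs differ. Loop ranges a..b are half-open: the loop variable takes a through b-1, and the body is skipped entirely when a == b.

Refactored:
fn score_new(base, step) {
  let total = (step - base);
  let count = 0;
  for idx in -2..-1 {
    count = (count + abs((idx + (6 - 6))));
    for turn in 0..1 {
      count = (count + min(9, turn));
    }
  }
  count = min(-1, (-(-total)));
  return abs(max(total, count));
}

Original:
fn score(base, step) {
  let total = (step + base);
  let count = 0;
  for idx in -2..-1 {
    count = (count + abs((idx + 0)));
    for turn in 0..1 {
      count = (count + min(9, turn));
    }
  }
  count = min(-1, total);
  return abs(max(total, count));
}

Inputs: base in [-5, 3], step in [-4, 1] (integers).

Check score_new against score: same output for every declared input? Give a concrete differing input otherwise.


Consider the input base=-5, step=-4.
score: total becomes -9; next count becomes 0; next at idx=-2:; next count becomes 2; next at turn=0:; next count becomes 2; next count becomes -9; next final value 9
score_new: total becomes 1; next count becomes 0; next at idx=-2:; next count becomes 2; next at turn=0:; next count becomes 2; next count becomes -1; next final value 1
9 against 1: the behavior changed.
verdict: not equivalent; witness: base=-5, step=-4


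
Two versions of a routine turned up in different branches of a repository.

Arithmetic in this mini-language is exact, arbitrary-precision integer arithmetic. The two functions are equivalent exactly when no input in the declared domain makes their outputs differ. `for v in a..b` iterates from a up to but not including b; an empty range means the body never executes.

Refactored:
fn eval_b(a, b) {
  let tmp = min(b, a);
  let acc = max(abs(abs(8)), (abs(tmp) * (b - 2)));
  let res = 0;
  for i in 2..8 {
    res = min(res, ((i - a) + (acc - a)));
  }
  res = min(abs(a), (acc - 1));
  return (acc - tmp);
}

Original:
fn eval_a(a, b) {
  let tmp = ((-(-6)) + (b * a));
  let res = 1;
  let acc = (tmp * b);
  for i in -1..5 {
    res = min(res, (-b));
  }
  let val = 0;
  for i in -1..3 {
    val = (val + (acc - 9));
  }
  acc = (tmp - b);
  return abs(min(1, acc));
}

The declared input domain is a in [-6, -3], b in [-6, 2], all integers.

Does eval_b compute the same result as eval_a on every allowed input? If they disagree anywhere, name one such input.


At a=-6, b=-6: eval_a gives 1, eval_b gives 14.
verdict: not equivalent; witness: a=-6, b=-6


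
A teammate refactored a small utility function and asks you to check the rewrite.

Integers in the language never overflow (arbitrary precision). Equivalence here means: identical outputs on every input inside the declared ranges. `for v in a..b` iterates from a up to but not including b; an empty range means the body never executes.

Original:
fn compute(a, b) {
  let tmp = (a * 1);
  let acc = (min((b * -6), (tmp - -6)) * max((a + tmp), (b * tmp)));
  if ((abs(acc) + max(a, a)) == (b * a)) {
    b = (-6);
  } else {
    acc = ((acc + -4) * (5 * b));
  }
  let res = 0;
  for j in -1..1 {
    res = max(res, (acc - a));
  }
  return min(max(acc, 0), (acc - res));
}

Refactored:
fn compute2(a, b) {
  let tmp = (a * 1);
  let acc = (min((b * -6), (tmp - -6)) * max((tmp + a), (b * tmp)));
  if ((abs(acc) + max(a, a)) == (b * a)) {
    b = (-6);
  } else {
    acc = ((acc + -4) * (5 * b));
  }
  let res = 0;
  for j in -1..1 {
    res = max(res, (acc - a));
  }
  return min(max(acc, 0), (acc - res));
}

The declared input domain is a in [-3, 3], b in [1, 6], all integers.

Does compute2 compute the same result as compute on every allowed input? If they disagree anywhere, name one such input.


Side by side, the visible changes include: same computation, different form.
Spot check at a=1, b=6 — compute: tmp := 1 | acc := -216 | ((abs(acc) + max(a, a)) == (b * a)): false | acc := -6600 | res := 0 | iter j=-1: | res := 0 | iter j=0: | res := 0 | result -6600. compute2: tmp := 1 | acc := -216 | ((abs(acc) + max(a, a)) == (b * a)): false | acc := -6600 | res := 0 | iter j=-1: | res := 0 | iter j=0: | res := 0 | result -6600. Both give -6600.
Across all 42 domain points the two functions coincide.
verdict: equivalent


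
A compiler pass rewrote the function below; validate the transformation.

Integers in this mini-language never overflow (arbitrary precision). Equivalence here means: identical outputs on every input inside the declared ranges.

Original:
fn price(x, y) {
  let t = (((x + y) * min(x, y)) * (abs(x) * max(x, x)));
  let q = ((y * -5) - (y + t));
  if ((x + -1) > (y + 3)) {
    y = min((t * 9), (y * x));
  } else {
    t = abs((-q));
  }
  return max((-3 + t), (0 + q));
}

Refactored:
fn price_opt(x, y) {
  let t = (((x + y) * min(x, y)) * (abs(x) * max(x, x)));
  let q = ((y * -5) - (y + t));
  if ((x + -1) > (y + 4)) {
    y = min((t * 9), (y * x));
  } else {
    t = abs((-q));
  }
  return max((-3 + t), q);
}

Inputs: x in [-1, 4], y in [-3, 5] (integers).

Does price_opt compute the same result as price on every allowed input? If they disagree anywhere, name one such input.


At x=2, y=-3: price gives 9, price_opt gives 6.
verdict: not equivalent; witness: x=2, y=-3


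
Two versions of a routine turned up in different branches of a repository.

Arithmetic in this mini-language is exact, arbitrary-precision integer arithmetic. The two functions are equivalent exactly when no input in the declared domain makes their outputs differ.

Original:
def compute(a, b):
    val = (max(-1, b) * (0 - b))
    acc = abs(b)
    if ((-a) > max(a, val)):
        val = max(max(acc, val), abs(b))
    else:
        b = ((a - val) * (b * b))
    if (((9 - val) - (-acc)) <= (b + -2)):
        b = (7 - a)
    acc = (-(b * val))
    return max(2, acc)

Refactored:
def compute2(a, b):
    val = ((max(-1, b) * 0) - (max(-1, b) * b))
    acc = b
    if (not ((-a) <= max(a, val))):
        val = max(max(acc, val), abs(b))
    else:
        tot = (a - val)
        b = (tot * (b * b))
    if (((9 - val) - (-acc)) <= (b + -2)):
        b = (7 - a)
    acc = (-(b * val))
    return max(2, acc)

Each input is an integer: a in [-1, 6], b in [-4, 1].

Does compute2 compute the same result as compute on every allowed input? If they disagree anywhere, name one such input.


Run the pair on a=1, b=-2.
compute: val = -2; acc = 2; ((-a) > max(a, val)) -> false; b = 12; (((9 - val) - (-acc)) <= (b + -2)) -> false; acc = 24; return 24
compute2: val = -2; acc = -2; (not ((-a) <= max(a, val))) -> false; tot = 3; b = 12; (((9 - val) - (-acc)) <= (b + -2)) -> true; b = 6; acc = 12; return 12
24 against 12: the behavior changed.
verdict: not equivalent; witness: a=1, b=-2


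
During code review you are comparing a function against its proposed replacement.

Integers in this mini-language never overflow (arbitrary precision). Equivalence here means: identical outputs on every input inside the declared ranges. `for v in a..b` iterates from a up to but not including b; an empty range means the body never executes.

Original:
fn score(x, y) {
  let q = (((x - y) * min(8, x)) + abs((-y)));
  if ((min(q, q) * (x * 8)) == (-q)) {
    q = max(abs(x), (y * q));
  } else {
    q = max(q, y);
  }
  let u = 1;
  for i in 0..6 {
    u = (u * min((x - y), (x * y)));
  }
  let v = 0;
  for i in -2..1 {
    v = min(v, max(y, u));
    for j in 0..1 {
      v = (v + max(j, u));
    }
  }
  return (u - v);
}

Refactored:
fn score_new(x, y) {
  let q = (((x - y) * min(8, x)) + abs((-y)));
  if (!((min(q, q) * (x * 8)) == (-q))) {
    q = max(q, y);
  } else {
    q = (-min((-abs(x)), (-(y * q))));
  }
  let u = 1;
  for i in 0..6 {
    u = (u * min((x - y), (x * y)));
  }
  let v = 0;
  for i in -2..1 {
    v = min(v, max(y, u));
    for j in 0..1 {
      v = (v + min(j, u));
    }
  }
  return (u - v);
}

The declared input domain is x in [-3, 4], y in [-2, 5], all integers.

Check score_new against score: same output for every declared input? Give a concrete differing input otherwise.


Take x=-3, y=-2.
score: q becomes 5; next ((min(q, q) * (x * 8)) == (-q)) evaluates to false; next q becomes 5; next u becomes 1; next at i=0:; next u becomes -1; next at i=1:; next u becomes 1; next at i=2:; next u becomes -1; next at i=3:; next u becomes 1; next at i=4:; next u becomes -1; next at i=5:; next u becomes 1; next v becomes 0; next at i=-2:; next v becomes 0; next at j=0:; next v becomes 1; next at i=-1:; next v becomes 1; next at j=0:; next v becomes 2; next at i=0:; next v becomes 1; next at j=0:; next v becomes 2; next final value -1
score_new: q becomes 5; next (!((min(q, q) * (x * 8)) == (-q))) evaluates to true; next q becomes 5; next u becomes 1; next at i=0:; next u becomes -1; next at i=1:; next u becomes 1; next at i=2:; next u becomes -1; next at i=3:; next u becomes 1; next at i=4:; next u becomes -1; next at i=5:; next u becomes 1; next v becomes 0; next at i=-2:; next v becomes 0; next at j=0:; next v becomes 0; next at i=-1:; next v becomes 0; next at j=0:; next v becomes 0; next at i=0:; next v becomes 0; next at j=0:; next v becomes 0; next final value 1
-1 against 1: the behavior changed.
verdict: not equivalent; witness: x=-3, y=-2


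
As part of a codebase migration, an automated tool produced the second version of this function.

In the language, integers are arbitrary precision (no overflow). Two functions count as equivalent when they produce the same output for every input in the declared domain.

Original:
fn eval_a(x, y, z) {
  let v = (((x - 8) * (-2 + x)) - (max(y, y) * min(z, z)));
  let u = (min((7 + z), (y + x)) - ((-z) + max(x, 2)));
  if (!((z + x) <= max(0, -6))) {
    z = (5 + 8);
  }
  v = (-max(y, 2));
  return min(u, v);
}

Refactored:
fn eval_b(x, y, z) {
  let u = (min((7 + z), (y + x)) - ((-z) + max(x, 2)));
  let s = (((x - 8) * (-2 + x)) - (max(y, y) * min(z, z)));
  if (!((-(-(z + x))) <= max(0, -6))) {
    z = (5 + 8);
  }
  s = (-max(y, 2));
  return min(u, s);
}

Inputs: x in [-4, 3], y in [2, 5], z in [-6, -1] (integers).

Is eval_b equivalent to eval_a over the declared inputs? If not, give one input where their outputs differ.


The two are interchangeable: local variable names differ, and every declared input agrees.
One worked example (x=3, y=2, z=-5) — eval_a: v = 5; u = -6; (!((z + x) <= max(0, -6))) -> false; v = -2; return -6; eval_b: u = -6; s = 5; (!((-(-(z + x))) <= max(0, -6))) -> false; s = -2; return -6; agreement on -6.
Sweeping the whole domain (192 inputs) finds no disagreement.
verdict: equivalent


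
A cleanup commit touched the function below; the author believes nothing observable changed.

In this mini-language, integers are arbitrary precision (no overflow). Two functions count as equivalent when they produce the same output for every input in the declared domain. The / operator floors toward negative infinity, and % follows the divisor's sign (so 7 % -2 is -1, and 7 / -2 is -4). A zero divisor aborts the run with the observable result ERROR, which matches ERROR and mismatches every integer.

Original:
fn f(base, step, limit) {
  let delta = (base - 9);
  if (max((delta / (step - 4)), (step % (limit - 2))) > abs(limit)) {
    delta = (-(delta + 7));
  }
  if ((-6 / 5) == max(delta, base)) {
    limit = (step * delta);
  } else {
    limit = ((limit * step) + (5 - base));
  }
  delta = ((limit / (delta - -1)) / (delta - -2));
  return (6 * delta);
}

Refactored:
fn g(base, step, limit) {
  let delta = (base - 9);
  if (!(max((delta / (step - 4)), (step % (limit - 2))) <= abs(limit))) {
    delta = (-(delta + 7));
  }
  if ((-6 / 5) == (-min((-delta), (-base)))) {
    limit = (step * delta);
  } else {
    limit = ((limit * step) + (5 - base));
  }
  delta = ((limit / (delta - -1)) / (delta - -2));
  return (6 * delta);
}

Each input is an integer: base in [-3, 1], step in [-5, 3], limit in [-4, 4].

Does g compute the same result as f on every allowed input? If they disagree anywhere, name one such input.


The two are interchangeable: min/max/abs usage differs, boolean connective usage differs, comparison usage differs, and every declared input agrees.
Spot check at base=-2, step=-5, limit=2 — f: delta=-11, then a zero divisor aborts: ERROR. g: delta=-11, then a zero divisor aborts: ERROR. Both give ERROR.
Across all 405 domain points the two functions coincide.
verdict: equivalent


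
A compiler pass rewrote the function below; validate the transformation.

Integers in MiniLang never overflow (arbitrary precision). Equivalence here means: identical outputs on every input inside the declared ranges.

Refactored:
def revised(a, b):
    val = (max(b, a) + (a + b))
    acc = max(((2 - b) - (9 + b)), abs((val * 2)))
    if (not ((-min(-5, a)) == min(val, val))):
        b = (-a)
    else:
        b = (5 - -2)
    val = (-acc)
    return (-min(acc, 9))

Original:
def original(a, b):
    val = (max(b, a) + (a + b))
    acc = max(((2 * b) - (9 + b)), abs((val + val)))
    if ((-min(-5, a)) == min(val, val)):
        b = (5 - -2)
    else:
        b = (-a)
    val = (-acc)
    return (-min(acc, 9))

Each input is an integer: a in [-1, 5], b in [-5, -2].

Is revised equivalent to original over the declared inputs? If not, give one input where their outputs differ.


Not equivalent: a=2, b=-5 separates them (-2 vs -3).
original: val becomes -1; next acc becomes 2; next ((-min(-5, a)) == min(val, val)) evaluates to false; next b becomes -2; next val becomes -2; next final value -2
revised: val becomes -1; next acc becomes 3; next (not ((-min(-5, a)) == min(val, val))) evaluates to true; next b becomes -2; next val becomes -3; next final value -3
verdict: not equivalent; witness: a=2, b=-5


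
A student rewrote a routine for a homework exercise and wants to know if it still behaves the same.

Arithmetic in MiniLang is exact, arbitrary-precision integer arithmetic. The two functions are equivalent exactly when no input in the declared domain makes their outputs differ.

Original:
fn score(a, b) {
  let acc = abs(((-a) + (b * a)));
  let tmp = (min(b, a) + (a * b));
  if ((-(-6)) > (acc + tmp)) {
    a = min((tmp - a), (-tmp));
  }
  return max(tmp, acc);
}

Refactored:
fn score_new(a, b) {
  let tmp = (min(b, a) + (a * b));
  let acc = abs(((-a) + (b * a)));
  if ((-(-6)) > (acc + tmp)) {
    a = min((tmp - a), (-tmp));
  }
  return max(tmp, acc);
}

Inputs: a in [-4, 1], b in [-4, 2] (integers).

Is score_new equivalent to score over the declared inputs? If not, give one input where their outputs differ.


This is a faithful refactor — same computation, different form, but the computed results match everywhere.
One worked example (a=-2, b=0) — score: acc becomes 2; next tmp becomes -2; next ((-(-6)) > (acc + tmp)) evaluates to true; next a becomes 0; next final value 2; score_new: tmp becomes -2; next acc becomes 2; next ((-(-6)) > (acc + tmp)) evaluates to true; next a becomes 0; next final value 2; agreement on 2.
An exhaustive pass over the 42 declared inputs shows identical outputs.
verdict: equivalent


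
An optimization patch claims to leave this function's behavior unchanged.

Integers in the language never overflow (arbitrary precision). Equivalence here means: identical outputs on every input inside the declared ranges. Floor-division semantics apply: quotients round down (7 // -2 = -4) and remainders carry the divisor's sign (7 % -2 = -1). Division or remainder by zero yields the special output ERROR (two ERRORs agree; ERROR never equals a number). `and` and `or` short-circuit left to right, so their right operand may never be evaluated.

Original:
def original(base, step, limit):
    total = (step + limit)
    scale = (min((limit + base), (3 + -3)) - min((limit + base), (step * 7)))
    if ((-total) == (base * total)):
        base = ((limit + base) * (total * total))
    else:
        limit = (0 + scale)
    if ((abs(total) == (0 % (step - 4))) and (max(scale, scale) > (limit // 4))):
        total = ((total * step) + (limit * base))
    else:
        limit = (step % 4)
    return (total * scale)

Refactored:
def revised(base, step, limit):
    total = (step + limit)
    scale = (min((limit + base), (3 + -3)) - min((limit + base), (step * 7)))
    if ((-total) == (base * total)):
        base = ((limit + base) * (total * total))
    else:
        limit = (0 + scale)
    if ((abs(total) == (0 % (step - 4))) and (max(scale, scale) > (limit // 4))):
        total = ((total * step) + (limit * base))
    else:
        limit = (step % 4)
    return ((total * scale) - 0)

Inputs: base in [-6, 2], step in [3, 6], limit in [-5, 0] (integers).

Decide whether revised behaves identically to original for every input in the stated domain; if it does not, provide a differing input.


Changes here: arithmetic usage differs; constant usage differs; the full 216-point sweep finds no disagreement.
verdict: equivalent


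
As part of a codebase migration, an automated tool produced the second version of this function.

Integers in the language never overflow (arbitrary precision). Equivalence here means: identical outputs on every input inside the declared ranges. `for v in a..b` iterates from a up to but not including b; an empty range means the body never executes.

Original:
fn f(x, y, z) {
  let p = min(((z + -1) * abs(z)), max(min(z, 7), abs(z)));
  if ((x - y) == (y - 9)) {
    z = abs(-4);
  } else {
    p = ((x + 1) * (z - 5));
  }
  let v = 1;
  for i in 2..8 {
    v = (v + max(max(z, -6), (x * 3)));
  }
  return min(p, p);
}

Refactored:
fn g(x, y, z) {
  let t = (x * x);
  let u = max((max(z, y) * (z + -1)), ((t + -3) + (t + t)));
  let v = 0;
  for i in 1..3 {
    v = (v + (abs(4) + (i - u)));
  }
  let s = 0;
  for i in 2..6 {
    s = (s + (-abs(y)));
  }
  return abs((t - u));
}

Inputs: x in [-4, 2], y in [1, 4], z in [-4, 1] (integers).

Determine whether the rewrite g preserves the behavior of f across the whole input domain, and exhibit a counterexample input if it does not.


The rewrite breaks on x=-4, y=1, z=-4, where the results are 27 and 29.
f: p := -20 | ((x - y) == (y - 9)): false | p := 27 | v := 1 | iter i=2: | v := -3 | iter i=3: | v := -7 | iter i=4: | v := -11 | iter i=5: | v := -15 | iter i=6: | v := -19 | iter i=7: | v := -23 | result 27
g: t := 16 | u := 45 | v := 0 | iter i=1: | v := -40 | iter i=2: | v := -79 | s := 0 | iter i=2: | s := -1 | iter i=3: | s := -2 | iter i=4: | s := -3 | iter i=5: | s := -4 | result 29
verdict: not equivalent; witness: x=-4, y=1, z=-4


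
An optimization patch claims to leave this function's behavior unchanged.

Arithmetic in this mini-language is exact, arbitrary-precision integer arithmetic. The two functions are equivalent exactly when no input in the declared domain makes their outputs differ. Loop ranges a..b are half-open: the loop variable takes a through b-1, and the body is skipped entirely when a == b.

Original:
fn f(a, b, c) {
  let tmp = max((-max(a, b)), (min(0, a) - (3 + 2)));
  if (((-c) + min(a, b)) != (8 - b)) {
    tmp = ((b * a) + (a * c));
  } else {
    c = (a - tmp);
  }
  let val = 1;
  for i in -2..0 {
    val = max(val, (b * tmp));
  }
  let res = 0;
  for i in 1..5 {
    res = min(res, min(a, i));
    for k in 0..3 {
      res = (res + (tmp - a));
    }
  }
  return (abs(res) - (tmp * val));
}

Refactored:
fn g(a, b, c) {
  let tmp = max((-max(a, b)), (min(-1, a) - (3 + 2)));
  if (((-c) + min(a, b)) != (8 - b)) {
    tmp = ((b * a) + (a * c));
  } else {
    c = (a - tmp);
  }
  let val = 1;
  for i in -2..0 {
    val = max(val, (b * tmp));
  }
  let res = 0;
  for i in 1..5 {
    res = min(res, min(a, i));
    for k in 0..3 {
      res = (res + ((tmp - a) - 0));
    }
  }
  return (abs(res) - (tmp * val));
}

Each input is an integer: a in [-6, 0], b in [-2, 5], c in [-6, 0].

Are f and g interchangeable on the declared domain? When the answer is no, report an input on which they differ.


The edit looks behavioral (`0` became `-1`), but over these ranges it never changes the outcome.
One worked example (a=0, b=-2, c=0) — f: tmp = 0; (((-c) + min(a, b)) != (8 - b)) -> true; tmp = 0; val = 1; [i=-2]; val = 1; [i=-1]; val = 1; res = 0; [i=1]; res = 0; [k=0]; res = 0; [k=1]; res = 0; [k=2]; res = 0; [i=2]; res = 0; [k=0]; res = 0; [k=1]; res = 0; [k=2]; res = 0; [i=3]; res = 0; [k=0]; res = 0; [k=1]; res = 0; [k=2]; res = 0; [i=4]; res = 0; [k=0]; res = 0; [k=1]; res = 0; [k=2]; res = 0; return 0; g: tmp = 0; (((-c) + min(a, b)) != (8 - b)) -> true; tmp = 0; val = 1; [i=-2]; val = 1; [i=-1]; val = 1; res = 0; [i=1]; res = 0; [k=0]; res = 0; [k=1]; res = 0; [k=2]; res = 0; [i=2]; res = 0; [k=0]; res = 0; [k=1]; res = 0; [k=2]; res = 0; [i=3]; res = 0; [k=0]; res = 0; [k=1]; res = 0; [k=2]; res = 0; [i=4]; res = 0; [k=0]; res = 0; [k=1]; res = 0; [k=2]; res = 0; return 0; agreement on 0.
Every one of the 392 inputs gives matching results.
verdict: equivalent


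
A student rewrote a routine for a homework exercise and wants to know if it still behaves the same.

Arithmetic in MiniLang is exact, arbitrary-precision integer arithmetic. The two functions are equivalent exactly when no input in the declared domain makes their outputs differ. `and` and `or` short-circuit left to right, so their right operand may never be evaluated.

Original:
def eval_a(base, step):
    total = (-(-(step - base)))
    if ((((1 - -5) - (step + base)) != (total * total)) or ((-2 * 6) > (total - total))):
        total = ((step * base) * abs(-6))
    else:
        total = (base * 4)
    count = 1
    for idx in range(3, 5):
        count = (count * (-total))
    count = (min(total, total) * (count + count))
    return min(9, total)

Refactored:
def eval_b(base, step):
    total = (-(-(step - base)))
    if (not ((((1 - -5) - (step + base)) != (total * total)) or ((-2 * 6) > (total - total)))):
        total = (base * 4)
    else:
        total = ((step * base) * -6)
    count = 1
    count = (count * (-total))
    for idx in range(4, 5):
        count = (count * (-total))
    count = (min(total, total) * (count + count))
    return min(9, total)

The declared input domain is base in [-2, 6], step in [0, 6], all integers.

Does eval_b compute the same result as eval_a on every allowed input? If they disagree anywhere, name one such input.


The rewrite breaks on base=-2, step=1, where the results are -12 and 9.
eval_a: total := 3 | ((((1 - -5) - (step + base)) != (total * total)) or ((-2 * 6) > (total - total))): true | total := -12 | count := 1 | iter idx=3: | count := 12 | iter idx=4: | count := 144 | count := -3456 | result -12
eval_b: total := 3 | (not ((((1 - -5) - (step + base)) != (total * total)) or ((-2 * 6) > (total - total)))): false | total := 12 | count := 1 | count := -12 | iter idx=4: | count := 144 | count := 3456 | result 9
verdict: not equivalent; witness: base=-2, step=1


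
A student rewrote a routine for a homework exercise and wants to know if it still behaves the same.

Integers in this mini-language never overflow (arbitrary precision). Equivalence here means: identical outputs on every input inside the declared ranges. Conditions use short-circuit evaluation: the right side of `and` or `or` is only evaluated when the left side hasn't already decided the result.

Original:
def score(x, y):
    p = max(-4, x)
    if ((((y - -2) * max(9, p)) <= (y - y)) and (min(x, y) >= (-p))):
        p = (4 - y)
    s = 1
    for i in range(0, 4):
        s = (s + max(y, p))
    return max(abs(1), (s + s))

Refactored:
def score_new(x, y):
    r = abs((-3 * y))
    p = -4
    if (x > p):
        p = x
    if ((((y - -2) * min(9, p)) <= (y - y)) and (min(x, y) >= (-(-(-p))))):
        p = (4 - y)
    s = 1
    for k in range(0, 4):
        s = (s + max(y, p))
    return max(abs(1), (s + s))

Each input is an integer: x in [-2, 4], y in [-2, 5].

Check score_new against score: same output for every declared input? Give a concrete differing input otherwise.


There is a counterexample at x=0, y=0: 2 on one side, 34 on the other.
score: p becomes 0; next ((((y - -2) * max(9, p)) <= (y - y)) and (min(x, y) >= (-p))) evaluates to false; next s becomes 1; next at i=0:; next s becomes 1; next at i=1:; next s becomes 1; next at i=2:; next s becomes 1; next at i=3:; next s becomes 1; next final value 2
score_new: r becomes 0; next p becomes -4; next (x > p) evaluates to true; next p becomes 0; next ((((y - -2) * min(9, p)) <= (y - y)) and (min(x, y) >= (-(-(-p))))) evaluates to true; next p becomes 4; next s becomes 1; next at k=0:; next s becomes 5; next at k=1:; next s becomes 9; next at k=2:; next s becomes 13; next at k=3:; next s becomes 17; next final value 34
verdict: not equivalent; witness: x=0, y=0


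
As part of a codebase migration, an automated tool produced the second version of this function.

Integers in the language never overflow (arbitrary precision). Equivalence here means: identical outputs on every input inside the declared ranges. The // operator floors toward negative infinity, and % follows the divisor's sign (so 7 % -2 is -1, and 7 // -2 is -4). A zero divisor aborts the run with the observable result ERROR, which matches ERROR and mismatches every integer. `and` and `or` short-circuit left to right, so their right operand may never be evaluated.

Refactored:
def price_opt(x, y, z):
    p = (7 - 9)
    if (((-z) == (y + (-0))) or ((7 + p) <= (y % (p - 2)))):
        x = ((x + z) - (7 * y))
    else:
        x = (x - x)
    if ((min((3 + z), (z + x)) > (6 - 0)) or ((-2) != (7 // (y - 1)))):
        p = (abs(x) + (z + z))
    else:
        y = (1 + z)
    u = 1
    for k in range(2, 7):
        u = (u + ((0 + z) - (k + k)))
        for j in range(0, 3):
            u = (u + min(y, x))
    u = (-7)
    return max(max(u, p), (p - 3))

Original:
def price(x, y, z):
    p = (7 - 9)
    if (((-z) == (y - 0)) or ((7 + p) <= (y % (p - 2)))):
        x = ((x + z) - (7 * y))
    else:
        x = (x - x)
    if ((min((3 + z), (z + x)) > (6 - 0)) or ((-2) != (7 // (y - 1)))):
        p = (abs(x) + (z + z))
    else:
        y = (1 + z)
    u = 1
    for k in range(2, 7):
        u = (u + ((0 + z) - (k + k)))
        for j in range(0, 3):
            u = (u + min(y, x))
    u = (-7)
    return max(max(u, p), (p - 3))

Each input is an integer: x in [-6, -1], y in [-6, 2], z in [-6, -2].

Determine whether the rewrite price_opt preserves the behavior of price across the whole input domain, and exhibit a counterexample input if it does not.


Comparing the listings, the differences include: arithmetic usage differs.
Spot check at x=-5, y=-2, z=-6 — price: p = -2; (((-z) == (y - 0)) or ((7 + p) <= (y % (p - 2)))) -> false; x = 0; ((min((3 + z), (z + x)) > (6 - 0)) or ((-2) != (7 // (y - 1)))) -> true; p = -12; u = 1; [k=2]; u = -9; [j=0]; u = -11; [j=1]; u = -13; [j=2]; u = -15; [k=3]; u = -27; [j=0]; u = -29; [j=1]; u = -31; [j=2]; u = -33; [k=4]; u = -47; [j=0]; u = -49; [j=1]; u = -51; [j=2]; u = -53; [k=5]; u = -69; [j=0]; u = -71; [j=1]; u = -73; [j=2]; u = -75; [k=6]; u = -93; [j=0]; u = -95; [j=1]; u = -97; [j=2]; u = -99; u = -7; return -7. price_opt: p = -2; (((-z) == (y + (-0))) or ((7 + p) <= (y % (p - 2)))) -> false; x = 0; ((min((3 + z), (z + x)) > (6 - 0)) or ((-2) != (7 // (y - 1)))) -> true; p = -12; u = 1; [k=2]; u = -9; [j=0]; u = -11; [j=1]; u = -13; [j=2]; u = -15; [k=3]; u = -27; [j=0]; u = -29; [j=1]; u = -31; [j=2]; u = -33; [k=4]; u = -47; [j=0]; u = -49; [j=1]; u = -51; [j=2]; u = -53; [k=5]; u = -69; [j=0]; u = -71; [j=1]; u = -73; [j=2]; u = -75; [k=6]; u = -93; [j=0]; u = -95; [j=1]; u = -97; [j=2]; u = -99; u = -7; return -7. Both give -7.
Across all 270 domain points the two functions coincide.
verdict: equivalent
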